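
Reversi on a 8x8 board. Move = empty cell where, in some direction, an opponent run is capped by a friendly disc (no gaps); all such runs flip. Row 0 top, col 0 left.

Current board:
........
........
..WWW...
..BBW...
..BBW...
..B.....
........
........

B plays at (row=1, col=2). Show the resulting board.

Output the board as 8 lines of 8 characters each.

Place B at (1,2); scan 8 dirs for brackets.
Dir NW: first cell '.' (not opp) -> no flip
Dir N: first cell '.' (not opp) -> no flip
Dir NE: first cell '.' (not opp) -> no flip
Dir W: first cell '.' (not opp) -> no flip
Dir E: first cell '.' (not opp) -> no flip
Dir SW: first cell '.' (not opp) -> no flip
Dir S: opp run (2,2) capped by B -> flip
Dir SE: opp run (2,3) (3,4), next='.' -> no flip
All flips: (2,2)

Answer: ........
..B.....
..BWW...
..BBW...
..BBW...
..B.....
........
........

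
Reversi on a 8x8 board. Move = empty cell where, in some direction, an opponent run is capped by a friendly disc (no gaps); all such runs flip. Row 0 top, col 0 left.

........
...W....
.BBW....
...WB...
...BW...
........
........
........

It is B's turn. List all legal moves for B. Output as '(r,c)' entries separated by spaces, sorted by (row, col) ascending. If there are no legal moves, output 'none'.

(0,2): no bracket -> illegal
(0,3): flips 3 -> legal
(0,4): flips 1 -> legal
(1,2): flips 1 -> legal
(1,4): no bracket -> illegal
(2,4): flips 1 -> legal
(3,2): flips 1 -> legal
(3,5): no bracket -> illegal
(4,2): no bracket -> illegal
(4,5): flips 1 -> legal
(5,3): no bracket -> illegal
(5,4): flips 1 -> legal
(5,5): flips 2 -> legal

Answer: (0,3) (0,4) (1,2) (2,4) (3,2) (4,5) (5,4) (5,5)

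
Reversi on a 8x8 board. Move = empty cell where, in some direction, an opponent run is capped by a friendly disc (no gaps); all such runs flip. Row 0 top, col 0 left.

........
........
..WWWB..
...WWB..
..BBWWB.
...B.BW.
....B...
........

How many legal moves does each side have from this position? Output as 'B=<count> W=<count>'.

Answer: B=7 W=14

Derivation:
-- B to move --
(1,1): flips 3 -> legal
(1,2): no bracket -> illegal
(1,3): flips 3 -> legal
(1,4): no bracket -> illegal
(1,5): flips 2 -> legal
(2,1): flips 3 -> legal
(3,1): no bracket -> illegal
(3,2): flips 2 -> legal
(3,6): no bracket -> illegal
(4,7): no bracket -> illegal
(5,4): no bracket -> illegal
(5,7): flips 1 -> legal
(6,5): no bracket -> illegal
(6,6): flips 1 -> legal
(6,7): no bracket -> illegal
B mobility = 7
-- W to move --
(1,4): no bracket -> illegal
(1,5): flips 2 -> legal
(1,6): flips 1 -> legal
(2,6): flips 2 -> legal
(3,1): no bracket -> illegal
(3,2): no bracket -> illegal
(3,6): flips 2 -> legal
(3,7): no bracket -> illegal
(4,1): flips 2 -> legal
(4,7): flips 1 -> legal
(5,1): flips 1 -> legal
(5,2): flips 1 -> legal
(5,4): flips 1 -> legal
(5,7): flips 2 -> legal
(6,2): flips 1 -> legal
(6,3): flips 2 -> legal
(6,5): flips 1 -> legal
(6,6): flips 1 -> legal
(7,3): no bracket -> illegal
(7,4): no bracket -> illegal
(7,5): no bracket -> illegal
W mobility = 14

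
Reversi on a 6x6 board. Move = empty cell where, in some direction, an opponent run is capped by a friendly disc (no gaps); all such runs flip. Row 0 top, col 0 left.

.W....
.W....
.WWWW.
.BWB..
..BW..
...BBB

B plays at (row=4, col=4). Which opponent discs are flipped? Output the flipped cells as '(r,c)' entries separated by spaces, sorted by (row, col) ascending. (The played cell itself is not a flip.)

Dir NW: first cell 'B' (not opp) -> no flip
Dir N: first cell '.' (not opp) -> no flip
Dir NE: first cell '.' (not opp) -> no flip
Dir W: opp run (4,3) capped by B -> flip
Dir E: first cell '.' (not opp) -> no flip
Dir SW: first cell 'B' (not opp) -> no flip
Dir S: first cell 'B' (not opp) -> no flip
Dir SE: first cell 'B' (not opp) -> no flip

Answer: (4,3)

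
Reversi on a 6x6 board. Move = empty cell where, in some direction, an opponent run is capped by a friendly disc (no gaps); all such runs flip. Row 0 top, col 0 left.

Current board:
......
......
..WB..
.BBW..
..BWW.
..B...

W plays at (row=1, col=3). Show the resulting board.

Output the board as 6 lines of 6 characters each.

Answer: ......
...W..
..WW..
.BBW..
..BWW.
..B...

Derivation:
Place W at (1,3); scan 8 dirs for brackets.
Dir NW: first cell '.' (not opp) -> no flip
Dir N: first cell '.' (not opp) -> no flip
Dir NE: first cell '.' (not opp) -> no flip
Dir W: first cell '.' (not opp) -> no flip
Dir E: first cell '.' (not opp) -> no flip
Dir SW: first cell 'W' (not opp) -> no flip
Dir S: opp run (2,3) capped by W -> flip
Dir SE: first cell '.' (not opp) -> no flip
All flips: (2,3)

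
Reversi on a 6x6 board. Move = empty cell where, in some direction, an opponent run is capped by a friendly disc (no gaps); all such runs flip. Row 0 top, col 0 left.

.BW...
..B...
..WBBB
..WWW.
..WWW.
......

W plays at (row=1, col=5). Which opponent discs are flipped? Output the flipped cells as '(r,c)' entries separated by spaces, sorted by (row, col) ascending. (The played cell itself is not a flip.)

Answer: (2,4)

Derivation:
Dir NW: first cell '.' (not opp) -> no flip
Dir N: first cell '.' (not opp) -> no flip
Dir NE: edge -> no flip
Dir W: first cell '.' (not opp) -> no flip
Dir E: edge -> no flip
Dir SW: opp run (2,4) capped by W -> flip
Dir S: opp run (2,5), next='.' -> no flip
Dir SE: edge -> no flip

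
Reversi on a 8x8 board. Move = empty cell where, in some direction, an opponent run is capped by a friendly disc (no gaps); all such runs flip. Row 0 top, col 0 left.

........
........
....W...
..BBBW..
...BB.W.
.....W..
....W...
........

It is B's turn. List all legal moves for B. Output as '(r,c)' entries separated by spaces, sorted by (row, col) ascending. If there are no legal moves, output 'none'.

Answer: (1,4) (1,5) (2,6) (3,6) (6,6)

Derivation:
(1,3): no bracket -> illegal
(1,4): flips 1 -> legal
(1,5): flips 1 -> legal
(2,3): no bracket -> illegal
(2,5): no bracket -> illegal
(2,6): flips 1 -> legal
(3,6): flips 1 -> legal
(3,7): no bracket -> illegal
(4,5): no bracket -> illegal
(4,7): no bracket -> illegal
(5,3): no bracket -> illegal
(5,4): no bracket -> illegal
(5,6): no bracket -> illegal
(5,7): no bracket -> illegal
(6,3): no bracket -> illegal
(6,5): no bracket -> illegal
(6,6): flips 1 -> legal
(7,3): no bracket -> illegal
(7,4): no bracket -> illegal
(7,5): no bracket -> illegal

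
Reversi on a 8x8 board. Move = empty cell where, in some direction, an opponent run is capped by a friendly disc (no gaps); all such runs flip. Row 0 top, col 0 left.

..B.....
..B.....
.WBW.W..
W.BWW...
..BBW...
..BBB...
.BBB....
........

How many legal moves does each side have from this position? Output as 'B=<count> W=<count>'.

-- B to move --
(1,0): flips 1 -> legal
(1,1): no bracket -> illegal
(1,3): flips 2 -> legal
(1,4): flips 1 -> legal
(1,5): no bracket -> illegal
(1,6): flips 2 -> legal
(2,0): flips 1 -> legal
(2,4): flips 4 -> legal
(2,6): no bracket -> illegal
(3,1): no bracket -> illegal
(3,5): flips 3 -> legal
(3,6): no bracket -> illegal
(4,0): no bracket -> illegal
(4,1): no bracket -> illegal
(4,5): flips 3 -> legal
(5,5): flips 2 -> legal
B mobility = 9
-- W to move --
(0,1): flips 1 -> legal
(0,3): flips 1 -> legal
(1,1): flips 1 -> legal
(1,3): no bracket -> illegal
(3,1): flips 1 -> legal
(4,1): flips 3 -> legal
(4,5): no bracket -> illegal
(5,0): no bracket -> illegal
(5,1): flips 1 -> legal
(5,5): no bracket -> illegal
(6,0): no bracket -> illegal
(6,4): flips 1 -> legal
(6,5): flips 3 -> legal
(7,0): flips 3 -> legal
(7,1): flips 2 -> legal
(7,2): no bracket -> illegal
(7,3): flips 3 -> legal
(7,4): no bracket -> illegal
W mobility = 11

Answer: B=9 W=11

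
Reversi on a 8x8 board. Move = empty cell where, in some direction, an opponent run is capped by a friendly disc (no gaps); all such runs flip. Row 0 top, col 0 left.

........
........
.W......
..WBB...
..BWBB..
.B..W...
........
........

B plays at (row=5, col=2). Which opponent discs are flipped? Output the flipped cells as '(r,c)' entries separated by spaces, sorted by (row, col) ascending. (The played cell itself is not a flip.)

Dir NW: first cell '.' (not opp) -> no flip
Dir N: first cell 'B' (not opp) -> no flip
Dir NE: opp run (4,3) capped by B -> flip
Dir W: first cell 'B' (not opp) -> no flip
Dir E: first cell '.' (not opp) -> no flip
Dir SW: first cell '.' (not opp) -> no flip
Dir S: first cell '.' (not opp) -> no flip
Dir SE: first cell '.' (not opp) -> no flip

Answer: (4,3)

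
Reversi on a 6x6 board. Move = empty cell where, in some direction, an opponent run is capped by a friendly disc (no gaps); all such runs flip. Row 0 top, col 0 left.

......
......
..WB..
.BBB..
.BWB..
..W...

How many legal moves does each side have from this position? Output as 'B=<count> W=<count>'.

Answer: B=6 W=6

Derivation:
-- B to move --
(1,1): flips 1 -> legal
(1,2): flips 1 -> legal
(1,3): flips 1 -> legal
(2,1): flips 1 -> legal
(5,1): flips 1 -> legal
(5,3): flips 1 -> legal
B mobility = 6
-- W to move --
(1,2): no bracket -> illegal
(1,3): no bracket -> illegal
(1,4): no bracket -> illegal
(2,0): flips 1 -> legal
(2,1): no bracket -> illegal
(2,4): flips 2 -> legal
(3,0): flips 1 -> legal
(3,4): flips 1 -> legal
(4,0): flips 2 -> legal
(4,4): flips 2 -> legal
(5,0): no bracket -> illegal
(5,1): no bracket -> illegal
(5,3): no bracket -> illegal
(5,4): no bracket -> illegal
W mobility = 6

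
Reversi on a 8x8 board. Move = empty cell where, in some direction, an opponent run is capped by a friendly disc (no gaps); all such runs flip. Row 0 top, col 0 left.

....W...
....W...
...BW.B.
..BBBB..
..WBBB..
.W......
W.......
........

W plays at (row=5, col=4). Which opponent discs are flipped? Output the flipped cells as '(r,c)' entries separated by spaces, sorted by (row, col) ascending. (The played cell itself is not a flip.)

Dir NW: opp run (4,3) (3,2), next='.' -> no flip
Dir N: opp run (4,4) (3,4) capped by W -> flip
Dir NE: opp run (4,5), next='.' -> no flip
Dir W: first cell '.' (not opp) -> no flip
Dir E: first cell '.' (not opp) -> no flip
Dir SW: first cell '.' (not opp) -> no flip
Dir S: first cell '.' (not opp) -> no flip
Dir SE: first cell '.' (not opp) -> no flip

Answer: (3,4) (4,4)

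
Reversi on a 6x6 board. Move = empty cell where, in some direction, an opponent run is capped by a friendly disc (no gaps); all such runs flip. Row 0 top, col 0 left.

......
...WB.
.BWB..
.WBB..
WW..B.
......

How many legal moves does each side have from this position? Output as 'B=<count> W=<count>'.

Answer: B=6 W=9

Derivation:
-- B to move --
(0,2): no bracket -> illegal
(0,3): flips 1 -> legal
(0,4): no bracket -> illegal
(1,1): flips 1 -> legal
(1,2): flips 2 -> legal
(2,0): no bracket -> illegal
(2,4): no bracket -> illegal
(3,0): flips 1 -> legal
(4,2): no bracket -> illegal
(5,0): flips 1 -> legal
(5,1): flips 2 -> legal
(5,2): no bracket -> illegal
B mobility = 6
-- W to move --
(0,3): no bracket -> illegal
(0,4): no bracket -> illegal
(0,5): flips 3 -> legal
(1,0): no bracket -> illegal
(1,1): flips 1 -> legal
(1,2): no bracket -> illegal
(1,5): flips 1 -> legal
(2,0): flips 1 -> legal
(2,4): flips 1 -> legal
(2,5): no bracket -> illegal
(3,0): no bracket -> illegal
(3,4): flips 2 -> legal
(3,5): no bracket -> illegal
(4,2): flips 1 -> legal
(4,3): flips 2 -> legal
(4,5): no bracket -> illegal
(5,3): no bracket -> illegal
(5,4): no bracket -> illegal
(5,5): flips 2 -> legal
W mobility = 9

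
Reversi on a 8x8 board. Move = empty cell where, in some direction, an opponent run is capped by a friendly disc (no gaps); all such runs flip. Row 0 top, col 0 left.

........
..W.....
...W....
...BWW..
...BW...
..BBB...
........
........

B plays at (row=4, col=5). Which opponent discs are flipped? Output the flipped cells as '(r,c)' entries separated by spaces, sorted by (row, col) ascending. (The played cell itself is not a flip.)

Dir NW: opp run (3,4) (2,3) (1,2), next='.' -> no flip
Dir N: opp run (3,5), next='.' -> no flip
Dir NE: first cell '.' (not opp) -> no flip
Dir W: opp run (4,4) capped by B -> flip
Dir E: first cell '.' (not opp) -> no flip
Dir SW: first cell 'B' (not opp) -> no flip
Dir S: first cell '.' (not opp) -> no flip
Dir SE: first cell '.' (not opp) -> no flip

Answer: (4,4)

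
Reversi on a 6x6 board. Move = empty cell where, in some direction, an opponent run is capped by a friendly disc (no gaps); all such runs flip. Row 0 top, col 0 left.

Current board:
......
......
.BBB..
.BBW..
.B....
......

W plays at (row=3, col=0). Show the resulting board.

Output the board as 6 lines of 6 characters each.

Place W at (3,0); scan 8 dirs for brackets.
Dir NW: edge -> no flip
Dir N: first cell '.' (not opp) -> no flip
Dir NE: opp run (2,1), next='.' -> no flip
Dir W: edge -> no flip
Dir E: opp run (3,1) (3,2) capped by W -> flip
Dir SW: edge -> no flip
Dir S: first cell '.' (not opp) -> no flip
Dir SE: opp run (4,1), next='.' -> no flip
All flips: (3,1) (3,2)

Answer: ......
......
.BBB..
WWWW..
.B....
......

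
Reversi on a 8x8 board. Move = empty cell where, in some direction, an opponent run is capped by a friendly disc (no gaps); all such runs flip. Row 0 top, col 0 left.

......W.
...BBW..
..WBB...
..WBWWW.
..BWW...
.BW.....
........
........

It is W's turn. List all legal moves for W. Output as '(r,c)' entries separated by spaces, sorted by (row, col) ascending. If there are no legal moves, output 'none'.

(0,2): flips 2 -> legal
(0,3): flips 3 -> legal
(0,4): flips 3 -> legal
(0,5): flips 2 -> legal
(1,2): flips 3 -> legal
(2,5): flips 2 -> legal
(3,1): no bracket -> illegal
(4,0): no bracket -> illegal
(4,1): flips 1 -> legal
(5,0): flips 1 -> legal
(5,3): no bracket -> illegal
(6,0): flips 4 -> legal
(6,1): no bracket -> illegal
(6,2): no bracket -> illegal

Answer: (0,2) (0,3) (0,4) (0,5) (1,2) (2,5) (4,1) (5,0) (6,0)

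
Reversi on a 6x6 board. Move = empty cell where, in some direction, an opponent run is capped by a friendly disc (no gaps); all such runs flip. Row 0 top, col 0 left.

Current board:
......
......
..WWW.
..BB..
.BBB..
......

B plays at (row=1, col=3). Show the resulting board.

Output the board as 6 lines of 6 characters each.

Place B at (1,3); scan 8 dirs for brackets.
Dir NW: first cell '.' (not opp) -> no flip
Dir N: first cell '.' (not opp) -> no flip
Dir NE: first cell '.' (not opp) -> no flip
Dir W: first cell '.' (not opp) -> no flip
Dir E: first cell '.' (not opp) -> no flip
Dir SW: opp run (2,2), next='.' -> no flip
Dir S: opp run (2,3) capped by B -> flip
Dir SE: opp run (2,4), next='.' -> no flip
All flips: (2,3)

Answer: ......
...B..
..WBW.
..BB..
.BBB..
......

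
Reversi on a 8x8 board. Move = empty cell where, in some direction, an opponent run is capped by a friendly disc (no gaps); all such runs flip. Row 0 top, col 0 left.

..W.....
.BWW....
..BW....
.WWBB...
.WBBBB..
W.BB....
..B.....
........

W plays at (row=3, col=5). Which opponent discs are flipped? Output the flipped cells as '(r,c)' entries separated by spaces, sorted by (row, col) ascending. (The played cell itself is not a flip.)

Answer: (3,3) (3,4)

Derivation:
Dir NW: first cell '.' (not opp) -> no flip
Dir N: first cell '.' (not opp) -> no flip
Dir NE: first cell '.' (not opp) -> no flip
Dir W: opp run (3,4) (3,3) capped by W -> flip
Dir E: first cell '.' (not opp) -> no flip
Dir SW: opp run (4,4) (5,3) (6,2), next='.' -> no flip
Dir S: opp run (4,5), next='.' -> no flip
Dir SE: first cell '.' (not opp) -> no flip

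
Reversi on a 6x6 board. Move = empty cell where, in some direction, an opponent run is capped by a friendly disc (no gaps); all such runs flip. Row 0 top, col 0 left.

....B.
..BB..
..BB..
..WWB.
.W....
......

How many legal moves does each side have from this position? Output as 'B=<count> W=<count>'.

-- B to move --
(2,1): no bracket -> illegal
(2,4): no bracket -> illegal
(3,0): no bracket -> illegal
(3,1): flips 2 -> legal
(4,0): no bracket -> illegal
(4,2): flips 1 -> legal
(4,3): flips 1 -> legal
(4,4): flips 1 -> legal
(5,0): flips 2 -> legal
(5,1): no bracket -> illegal
(5,2): no bracket -> illegal
B mobility = 5
-- W to move --
(0,1): no bracket -> illegal
(0,2): flips 2 -> legal
(0,3): flips 2 -> legal
(0,5): no bracket -> illegal
(1,1): flips 1 -> legal
(1,4): flips 1 -> legal
(1,5): no bracket -> illegal
(2,1): no bracket -> illegal
(2,4): no bracket -> illegal
(2,5): no bracket -> illegal
(3,1): no bracket -> illegal
(3,5): flips 1 -> legal
(4,3): no bracket -> illegal
(4,4): no bracket -> illegal
(4,5): no bracket -> illegal
W mobility = 5

Answer: B=5 W=5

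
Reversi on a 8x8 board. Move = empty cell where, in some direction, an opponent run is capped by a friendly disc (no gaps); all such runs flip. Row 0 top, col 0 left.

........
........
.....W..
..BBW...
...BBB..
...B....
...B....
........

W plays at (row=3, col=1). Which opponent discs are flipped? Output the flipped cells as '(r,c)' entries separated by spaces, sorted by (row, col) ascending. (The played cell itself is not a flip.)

Dir NW: first cell '.' (not opp) -> no flip
Dir N: first cell '.' (not opp) -> no flip
Dir NE: first cell '.' (not opp) -> no flip
Dir W: first cell '.' (not opp) -> no flip
Dir E: opp run (3,2) (3,3) capped by W -> flip
Dir SW: first cell '.' (not opp) -> no flip
Dir S: first cell '.' (not opp) -> no flip
Dir SE: first cell '.' (not opp) -> no flip

Answer: (3,2) (3,3)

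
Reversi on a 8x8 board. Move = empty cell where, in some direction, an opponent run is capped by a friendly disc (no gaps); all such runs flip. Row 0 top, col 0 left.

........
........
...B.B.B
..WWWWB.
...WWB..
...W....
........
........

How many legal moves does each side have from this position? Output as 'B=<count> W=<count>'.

Answer: B=5 W=9

Derivation:
-- B to move --
(2,1): no bracket -> illegal
(2,2): no bracket -> illegal
(2,4): no bracket -> illegal
(2,6): no bracket -> illegal
(3,1): flips 4 -> legal
(4,1): flips 1 -> legal
(4,2): flips 2 -> legal
(4,6): no bracket -> illegal
(5,2): flips 2 -> legal
(5,4): no bracket -> illegal
(5,5): no bracket -> illegal
(6,2): no bracket -> illegal
(6,3): flips 3 -> legal
(6,4): no bracket -> illegal
B mobility = 5
-- W to move --
(1,2): flips 1 -> legal
(1,3): flips 1 -> legal
(1,4): flips 1 -> legal
(1,5): flips 1 -> legal
(1,6): flips 1 -> legal
(1,7): no bracket -> illegal
(2,2): no bracket -> illegal
(2,4): no bracket -> illegal
(2,6): no bracket -> illegal
(3,7): flips 1 -> legal
(4,6): flips 1 -> legal
(4,7): no bracket -> illegal
(5,4): no bracket -> illegal
(5,5): flips 1 -> legal
(5,6): flips 1 -> legal
W mobility = 9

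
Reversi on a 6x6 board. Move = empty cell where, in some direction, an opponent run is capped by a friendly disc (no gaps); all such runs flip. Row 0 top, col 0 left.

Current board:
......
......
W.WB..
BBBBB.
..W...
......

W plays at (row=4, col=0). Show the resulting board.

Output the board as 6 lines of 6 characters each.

Answer: ......
......
W.WB..
WWBBB.
W.W...
......

Derivation:
Place W at (4,0); scan 8 dirs for brackets.
Dir NW: edge -> no flip
Dir N: opp run (3,0) capped by W -> flip
Dir NE: opp run (3,1) capped by W -> flip
Dir W: edge -> no flip
Dir E: first cell '.' (not opp) -> no flip
Dir SW: edge -> no flip
Dir S: first cell '.' (not opp) -> no flip
Dir SE: first cell '.' (not opp) -> no flip
All flips: (3,0) (3,1)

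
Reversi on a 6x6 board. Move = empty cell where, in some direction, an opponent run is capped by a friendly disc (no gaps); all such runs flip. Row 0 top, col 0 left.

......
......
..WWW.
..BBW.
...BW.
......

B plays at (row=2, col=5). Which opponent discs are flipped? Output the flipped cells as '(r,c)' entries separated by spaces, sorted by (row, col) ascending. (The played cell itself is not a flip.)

Dir NW: first cell '.' (not opp) -> no flip
Dir N: first cell '.' (not opp) -> no flip
Dir NE: edge -> no flip
Dir W: opp run (2,4) (2,3) (2,2), next='.' -> no flip
Dir E: edge -> no flip
Dir SW: opp run (3,4) capped by B -> flip
Dir S: first cell '.' (not opp) -> no flip
Dir SE: edge -> no flip

Answer: (3,4)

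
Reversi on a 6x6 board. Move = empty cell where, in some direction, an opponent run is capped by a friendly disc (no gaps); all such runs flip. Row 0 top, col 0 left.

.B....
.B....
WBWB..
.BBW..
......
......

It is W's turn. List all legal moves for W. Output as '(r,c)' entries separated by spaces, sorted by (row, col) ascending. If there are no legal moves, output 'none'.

(0,0): flips 1 -> legal
(0,2): flips 1 -> legal
(1,0): no bracket -> illegal
(1,2): no bracket -> illegal
(1,3): flips 1 -> legal
(1,4): no bracket -> illegal
(2,4): flips 1 -> legal
(3,0): flips 2 -> legal
(3,4): no bracket -> illegal
(4,0): flips 1 -> legal
(4,1): no bracket -> illegal
(4,2): flips 2 -> legal
(4,3): no bracket -> illegal

Answer: (0,0) (0,2) (1,3) (2,4) (3,0) (4,0) (4,2)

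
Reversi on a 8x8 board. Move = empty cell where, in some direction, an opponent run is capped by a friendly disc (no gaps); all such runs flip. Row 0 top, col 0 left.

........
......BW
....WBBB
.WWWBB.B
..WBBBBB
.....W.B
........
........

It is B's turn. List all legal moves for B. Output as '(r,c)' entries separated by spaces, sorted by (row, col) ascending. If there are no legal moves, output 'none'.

(0,6): no bracket -> illegal
(0,7): flips 1 -> legal
(1,3): flips 1 -> legal
(1,4): flips 1 -> legal
(1,5): no bracket -> illegal
(2,0): no bracket -> illegal
(2,1): flips 1 -> legal
(2,2): flips 1 -> legal
(2,3): flips 2 -> legal
(3,0): flips 3 -> legal
(4,0): no bracket -> illegal
(4,1): flips 1 -> legal
(5,1): no bracket -> illegal
(5,2): no bracket -> illegal
(5,3): no bracket -> illegal
(5,4): no bracket -> illegal
(5,6): no bracket -> illegal
(6,4): flips 1 -> legal
(6,5): flips 1 -> legal
(6,6): flips 1 -> legal

Answer: (0,7) (1,3) (1,4) (2,1) (2,2) (2,3) (3,0) (4,1) (6,4) (6,5) (6,6)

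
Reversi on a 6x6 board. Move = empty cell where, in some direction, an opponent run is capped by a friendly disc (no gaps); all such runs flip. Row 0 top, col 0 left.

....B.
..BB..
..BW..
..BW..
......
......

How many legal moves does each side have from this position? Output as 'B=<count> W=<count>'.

-- B to move --
(1,4): flips 1 -> legal
(2,4): flips 1 -> legal
(3,4): flips 2 -> legal
(4,2): no bracket -> illegal
(4,3): flips 2 -> legal
(4,4): flips 1 -> legal
B mobility = 5
-- W to move --
(0,1): flips 1 -> legal
(0,2): no bracket -> illegal
(0,3): flips 1 -> legal
(0,5): no bracket -> illegal
(1,1): flips 1 -> legal
(1,4): no bracket -> illegal
(1,5): no bracket -> illegal
(2,1): flips 1 -> legal
(2,4): no bracket -> illegal
(3,1): flips 1 -> legal
(4,1): flips 1 -> legal
(4,2): no bracket -> illegal
(4,3): no bracket -> illegal
W mobility = 6

Answer: B=5 W=6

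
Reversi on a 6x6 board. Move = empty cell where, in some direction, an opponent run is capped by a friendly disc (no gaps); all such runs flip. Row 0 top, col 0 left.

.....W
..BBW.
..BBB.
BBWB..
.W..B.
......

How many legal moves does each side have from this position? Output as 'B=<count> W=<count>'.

-- B to move --
(0,3): no bracket -> illegal
(0,4): flips 1 -> legal
(1,5): flips 1 -> legal
(2,1): no bracket -> illegal
(2,5): no bracket -> illegal
(4,0): no bracket -> illegal
(4,2): flips 1 -> legal
(4,3): no bracket -> illegal
(5,0): flips 2 -> legal
(5,1): flips 1 -> legal
(5,2): flips 1 -> legal
B mobility = 6
-- W to move --
(0,1): no bracket -> illegal
(0,2): flips 2 -> legal
(0,3): no bracket -> illegal
(0,4): no bracket -> illegal
(1,1): flips 2 -> legal
(1,5): no bracket -> illegal
(2,0): no bracket -> illegal
(2,1): flips 1 -> legal
(2,5): no bracket -> illegal
(3,4): flips 2 -> legal
(3,5): no bracket -> illegal
(4,0): no bracket -> illegal
(4,2): no bracket -> illegal
(4,3): no bracket -> illegal
(4,5): no bracket -> illegal
(5,3): no bracket -> illegal
(5,4): no bracket -> illegal
(5,5): no bracket -> illegal
W mobility = 4

Answer: B=6 W=4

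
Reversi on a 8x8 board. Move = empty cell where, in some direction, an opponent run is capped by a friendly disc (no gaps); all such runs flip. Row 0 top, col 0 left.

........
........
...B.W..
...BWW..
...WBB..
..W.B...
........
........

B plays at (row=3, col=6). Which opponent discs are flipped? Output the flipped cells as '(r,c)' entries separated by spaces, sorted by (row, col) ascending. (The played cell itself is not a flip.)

Answer: (3,4) (3,5)

Derivation:
Dir NW: opp run (2,5), next='.' -> no flip
Dir N: first cell '.' (not opp) -> no flip
Dir NE: first cell '.' (not opp) -> no flip
Dir W: opp run (3,5) (3,4) capped by B -> flip
Dir E: first cell '.' (not opp) -> no flip
Dir SW: first cell 'B' (not opp) -> no flip
Dir S: first cell '.' (not opp) -> no flip
Dir SE: first cell '.' (not opp) -> no flip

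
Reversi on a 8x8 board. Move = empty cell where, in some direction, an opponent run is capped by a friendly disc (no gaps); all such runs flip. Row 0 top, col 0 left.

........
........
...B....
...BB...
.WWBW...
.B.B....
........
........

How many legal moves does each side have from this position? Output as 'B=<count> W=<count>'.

-- B to move --
(3,0): no bracket -> illegal
(3,1): flips 2 -> legal
(3,2): no bracket -> illegal
(3,5): flips 1 -> legal
(4,0): flips 2 -> legal
(4,5): flips 1 -> legal
(5,0): no bracket -> illegal
(5,2): no bracket -> illegal
(5,4): flips 1 -> legal
(5,5): flips 1 -> legal
B mobility = 6
-- W to move --
(1,2): no bracket -> illegal
(1,3): no bracket -> illegal
(1,4): no bracket -> illegal
(2,2): flips 1 -> legal
(2,4): flips 2 -> legal
(2,5): no bracket -> illegal
(3,2): no bracket -> illegal
(3,5): no bracket -> illegal
(4,0): no bracket -> illegal
(4,5): no bracket -> illegal
(5,0): no bracket -> illegal
(5,2): no bracket -> illegal
(5,4): no bracket -> illegal
(6,0): flips 1 -> legal
(6,1): flips 1 -> legal
(6,2): flips 1 -> legal
(6,3): no bracket -> illegal
(6,4): flips 1 -> legal
W mobility = 6

Answer: B=6 W=6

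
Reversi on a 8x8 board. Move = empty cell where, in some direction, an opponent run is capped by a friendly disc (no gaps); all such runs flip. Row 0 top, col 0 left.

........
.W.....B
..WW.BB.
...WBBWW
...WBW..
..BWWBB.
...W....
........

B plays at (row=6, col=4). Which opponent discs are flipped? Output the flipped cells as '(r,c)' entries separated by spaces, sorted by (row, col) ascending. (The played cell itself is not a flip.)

Answer: (5,4)

Derivation:
Dir NW: opp run (5,3), next='.' -> no flip
Dir N: opp run (5,4) capped by B -> flip
Dir NE: first cell 'B' (not opp) -> no flip
Dir W: opp run (6,3), next='.' -> no flip
Dir E: first cell '.' (not opp) -> no flip
Dir SW: first cell '.' (not opp) -> no flip
Dir S: first cell '.' (not opp) -> no flip
Dir SE: first cell '.' (not opp) -> no flip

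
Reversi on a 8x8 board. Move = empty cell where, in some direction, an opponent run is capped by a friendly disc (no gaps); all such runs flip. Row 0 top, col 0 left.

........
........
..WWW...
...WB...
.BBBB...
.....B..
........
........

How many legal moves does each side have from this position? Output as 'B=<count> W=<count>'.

Answer: B=6 W=6

Derivation:
-- B to move --
(1,1): flips 2 -> legal
(1,2): flips 1 -> legal
(1,3): flips 2 -> legal
(1,4): flips 1 -> legal
(1,5): flips 2 -> legal
(2,1): no bracket -> illegal
(2,5): no bracket -> illegal
(3,1): no bracket -> illegal
(3,2): flips 1 -> legal
(3,5): no bracket -> illegal
B mobility = 6
-- W to move --
(2,5): no bracket -> illegal
(3,0): no bracket -> illegal
(3,1): no bracket -> illegal
(3,2): no bracket -> illegal
(3,5): flips 1 -> legal
(4,0): no bracket -> illegal
(4,5): flips 1 -> legal
(4,6): no bracket -> illegal
(5,0): no bracket -> illegal
(5,1): flips 1 -> legal
(5,2): no bracket -> illegal
(5,3): flips 1 -> legal
(5,4): flips 2 -> legal
(5,6): no bracket -> illegal
(6,4): no bracket -> illegal
(6,5): no bracket -> illegal
(6,6): flips 2 -> legal
W mobility = 6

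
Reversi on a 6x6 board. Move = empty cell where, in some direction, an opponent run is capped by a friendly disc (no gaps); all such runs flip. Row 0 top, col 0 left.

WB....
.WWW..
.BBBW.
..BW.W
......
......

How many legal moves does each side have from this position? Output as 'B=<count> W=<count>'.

-- B to move --
(0,2): flips 1 -> legal
(0,3): flips 2 -> legal
(0,4): flips 1 -> legal
(1,0): no bracket -> illegal
(1,4): no bracket -> illegal
(1,5): no bracket -> illegal
(2,0): no bracket -> illegal
(2,5): flips 1 -> legal
(3,4): flips 1 -> legal
(4,2): no bracket -> illegal
(4,3): flips 1 -> legal
(4,4): flips 1 -> legal
(4,5): no bracket -> illegal
B mobility = 7
-- W to move --
(0,2): flips 1 -> legal
(1,0): no bracket -> illegal
(1,4): no bracket -> illegal
(2,0): flips 3 -> legal
(3,0): flips 1 -> legal
(3,1): flips 3 -> legal
(3,4): flips 1 -> legal
(4,1): no bracket -> illegal
(4,2): flips 2 -> legal
(4,3): no bracket -> illegal
W mobility = 6

Answer: B=7 W=6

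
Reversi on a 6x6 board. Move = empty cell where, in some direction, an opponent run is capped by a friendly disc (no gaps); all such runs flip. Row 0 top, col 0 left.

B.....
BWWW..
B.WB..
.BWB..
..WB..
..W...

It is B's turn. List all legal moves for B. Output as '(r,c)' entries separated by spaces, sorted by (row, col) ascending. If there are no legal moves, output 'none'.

Answer: (0,1) (0,2) (0,3) (0,4) (1,4) (2,1) (4,1) (5,1) (5,3)

Derivation:
(0,1): flips 1 -> legal
(0,2): flips 1 -> legal
(0,3): flips 1 -> legal
(0,4): flips 2 -> legal
(1,4): flips 3 -> legal
(2,1): flips 2 -> legal
(2,4): no bracket -> illegal
(4,1): flips 2 -> legal
(5,1): flips 1 -> legal
(5,3): flips 1 -> legal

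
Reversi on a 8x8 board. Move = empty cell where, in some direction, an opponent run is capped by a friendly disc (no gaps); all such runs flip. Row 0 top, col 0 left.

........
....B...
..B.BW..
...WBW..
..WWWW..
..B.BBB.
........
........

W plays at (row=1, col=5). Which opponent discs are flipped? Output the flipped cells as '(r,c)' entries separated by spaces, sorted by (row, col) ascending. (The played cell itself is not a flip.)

Answer: (2,4)

Derivation:
Dir NW: first cell '.' (not opp) -> no flip
Dir N: first cell '.' (not opp) -> no flip
Dir NE: first cell '.' (not opp) -> no flip
Dir W: opp run (1,4), next='.' -> no flip
Dir E: first cell '.' (not opp) -> no flip
Dir SW: opp run (2,4) capped by W -> flip
Dir S: first cell 'W' (not opp) -> no flip
Dir SE: first cell '.' (not opp) -> no flip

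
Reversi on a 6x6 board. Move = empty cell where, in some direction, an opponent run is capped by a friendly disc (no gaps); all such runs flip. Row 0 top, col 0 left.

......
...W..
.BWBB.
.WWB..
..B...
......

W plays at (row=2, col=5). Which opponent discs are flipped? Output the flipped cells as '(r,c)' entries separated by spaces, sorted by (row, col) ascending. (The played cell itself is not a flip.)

Dir NW: first cell '.' (not opp) -> no flip
Dir N: first cell '.' (not opp) -> no flip
Dir NE: edge -> no flip
Dir W: opp run (2,4) (2,3) capped by W -> flip
Dir E: edge -> no flip
Dir SW: first cell '.' (not opp) -> no flip
Dir S: first cell '.' (not opp) -> no flip
Dir SE: edge -> no flip

Answer: (2,3) (2,4)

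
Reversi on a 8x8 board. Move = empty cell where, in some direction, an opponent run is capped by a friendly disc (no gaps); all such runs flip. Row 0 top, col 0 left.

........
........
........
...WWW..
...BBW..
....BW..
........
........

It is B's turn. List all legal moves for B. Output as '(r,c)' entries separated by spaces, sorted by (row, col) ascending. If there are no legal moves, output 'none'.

Answer: (2,2) (2,3) (2,4) (2,5) (2,6) (3,6) (4,6) (5,6) (6,6)

Derivation:
(2,2): flips 1 -> legal
(2,3): flips 1 -> legal
(2,4): flips 1 -> legal
(2,5): flips 1 -> legal
(2,6): flips 1 -> legal
(3,2): no bracket -> illegal
(3,6): flips 1 -> legal
(4,2): no bracket -> illegal
(4,6): flips 1 -> legal
(5,6): flips 1 -> legal
(6,4): no bracket -> illegal
(6,5): no bracket -> illegal
(6,6): flips 1 -> legal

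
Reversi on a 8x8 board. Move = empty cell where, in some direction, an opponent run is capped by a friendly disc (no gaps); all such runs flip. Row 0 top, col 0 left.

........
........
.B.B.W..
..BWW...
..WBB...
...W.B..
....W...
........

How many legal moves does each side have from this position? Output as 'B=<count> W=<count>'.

-- B to move --
(1,4): no bracket -> illegal
(1,5): no bracket -> illegal
(1,6): flips 2 -> legal
(2,2): flips 1 -> legal
(2,4): flips 1 -> legal
(2,6): no bracket -> illegal
(3,1): no bracket -> illegal
(3,5): flips 2 -> legal
(3,6): no bracket -> illegal
(4,1): flips 1 -> legal
(4,5): flips 1 -> legal
(5,1): no bracket -> illegal
(5,2): flips 1 -> legal
(5,4): no bracket -> illegal
(6,2): flips 1 -> legal
(6,3): flips 1 -> legal
(6,5): no bracket -> illegal
(7,3): flips 1 -> legal
(7,4): no bracket -> illegal
(7,5): no bracket -> illegal
B mobility = 10
-- W to move --
(1,0): no bracket -> illegal
(1,1): no bracket -> illegal
(1,2): flips 1 -> legal
(1,3): flips 1 -> legal
(1,4): no bracket -> illegal
(2,0): no bracket -> illegal
(2,2): flips 1 -> legal
(2,4): no bracket -> illegal
(3,0): no bracket -> illegal
(3,1): flips 1 -> legal
(3,5): flips 1 -> legal
(4,1): no bracket -> illegal
(4,5): flips 2 -> legal
(4,6): flips 1 -> legal
(5,2): flips 1 -> legal
(5,4): flips 1 -> legal
(5,6): no bracket -> illegal
(6,5): no bracket -> illegal
(6,6): flips 2 -> legal
W mobility = 10

Answer: B=10 W=10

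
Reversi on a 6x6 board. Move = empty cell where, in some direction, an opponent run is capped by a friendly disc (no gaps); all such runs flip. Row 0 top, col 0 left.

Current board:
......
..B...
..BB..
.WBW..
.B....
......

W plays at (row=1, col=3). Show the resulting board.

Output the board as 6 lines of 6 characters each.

Answer: ......
..BW..
..WW..
.WBW..
.B....
......

Derivation:
Place W at (1,3); scan 8 dirs for brackets.
Dir NW: first cell '.' (not opp) -> no flip
Dir N: first cell '.' (not opp) -> no flip
Dir NE: first cell '.' (not opp) -> no flip
Dir W: opp run (1,2), next='.' -> no flip
Dir E: first cell '.' (not opp) -> no flip
Dir SW: opp run (2,2) capped by W -> flip
Dir S: opp run (2,3) capped by W -> flip
Dir SE: first cell '.' (not opp) -> no flip
All flips: (2,2) (2,3)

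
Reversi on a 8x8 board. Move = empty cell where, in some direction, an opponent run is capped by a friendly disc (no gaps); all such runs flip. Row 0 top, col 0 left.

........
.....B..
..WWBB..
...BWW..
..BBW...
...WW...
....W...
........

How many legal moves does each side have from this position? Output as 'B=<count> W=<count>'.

-- B to move --
(1,1): flips 1 -> legal
(1,2): no bracket -> illegal
(1,3): flips 1 -> legal
(1,4): no bracket -> illegal
(2,1): flips 2 -> legal
(2,6): no bracket -> illegal
(3,1): no bracket -> illegal
(3,2): no bracket -> illegal
(3,6): flips 2 -> legal
(4,5): flips 2 -> legal
(4,6): flips 1 -> legal
(5,2): no bracket -> illegal
(5,5): flips 1 -> legal
(6,2): no bracket -> illegal
(6,3): flips 1 -> legal
(6,5): flips 1 -> legal
(7,3): no bracket -> illegal
(7,4): flips 4 -> legal
(7,5): flips 2 -> legal
B mobility = 11
-- W to move --
(0,4): no bracket -> illegal
(0,5): flips 2 -> legal
(0,6): no bracket -> illegal
(1,3): flips 1 -> legal
(1,4): flips 1 -> legal
(1,6): flips 1 -> legal
(2,6): flips 2 -> legal
(3,1): flips 1 -> legal
(3,2): flips 2 -> legal
(3,6): no bracket -> illegal
(4,1): flips 2 -> legal
(5,1): no bracket -> illegal
(5,2): flips 1 -> legal
W mobility = 9

Answer: B=11 W=9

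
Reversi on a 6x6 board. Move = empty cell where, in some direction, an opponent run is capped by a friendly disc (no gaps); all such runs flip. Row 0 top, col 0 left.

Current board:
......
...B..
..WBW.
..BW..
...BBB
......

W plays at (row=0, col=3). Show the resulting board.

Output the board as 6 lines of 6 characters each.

Answer: ...W..
...W..
..WWW.
..BW..
...BBB
......

Derivation:
Place W at (0,3); scan 8 dirs for brackets.
Dir NW: edge -> no flip
Dir N: edge -> no flip
Dir NE: edge -> no flip
Dir W: first cell '.' (not opp) -> no flip
Dir E: first cell '.' (not opp) -> no flip
Dir SW: first cell '.' (not opp) -> no flip
Dir S: opp run (1,3) (2,3) capped by W -> flip
Dir SE: first cell '.' (not opp) -> no flip
All flips: (1,3) (2,3)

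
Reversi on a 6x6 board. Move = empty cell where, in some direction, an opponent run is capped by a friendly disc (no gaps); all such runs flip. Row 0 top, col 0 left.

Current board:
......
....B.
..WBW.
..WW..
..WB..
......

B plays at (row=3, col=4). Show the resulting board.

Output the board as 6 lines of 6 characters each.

Place B at (3,4); scan 8 dirs for brackets.
Dir NW: first cell 'B' (not opp) -> no flip
Dir N: opp run (2,4) capped by B -> flip
Dir NE: first cell '.' (not opp) -> no flip
Dir W: opp run (3,3) (3,2), next='.' -> no flip
Dir E: first cell '.' (not opp) -> no flip
Dir SW: first cell 'B' (not opp) -> no flip
Dir S: first cell '.' (not opp) -> no flip
Dir SE: first cell '.' (not opp) -> no flip
All flips: (2,4)

Answer: ......
....B.
..WBB.
..WWB.
..WB..
......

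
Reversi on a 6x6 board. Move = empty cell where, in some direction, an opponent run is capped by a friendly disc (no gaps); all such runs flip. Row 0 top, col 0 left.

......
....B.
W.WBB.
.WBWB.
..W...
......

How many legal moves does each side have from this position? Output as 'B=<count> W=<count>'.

-- B to move --
(1,0): no bracket -> illegal
(1,1): no bracket -> illegal
(1,2): flips 1 -> legal
(1,3): no bracket -> illegal
(2,1): flips 1 -> legal
(3,0): flips 1 -> legal
(4,0): no bracket -> illegal
(4,1): no bracket -> illegal
(4,3): flips 1 -> legal
(4,4): no bracket -> illegal
(5,1): flips 2 -> legal
(5,2): flips 1 -> legal
(5,3): no bracket -> illegal
B mobility = 6
-- W to move --
(0,3): no bracket -> illegal
(0,4): no bracket -> illegal
(0,5): no bracket -> illegal
(1,2): no bracket -> illegal
(1,3): flips 1 -> legal
(1,5): flips 1 -> legal
(2,1): no bracket -> illegal
(2,5): flips 2 -> legal
(3,5): flips 1 -> legal
(4,1): no bracket -> illegal
(4,3): no bracket -> illegal
(4,4): no bracket -> illegal
(4,5): no bracket -> illegal
W mobility = 4

Answer: B=6 W=4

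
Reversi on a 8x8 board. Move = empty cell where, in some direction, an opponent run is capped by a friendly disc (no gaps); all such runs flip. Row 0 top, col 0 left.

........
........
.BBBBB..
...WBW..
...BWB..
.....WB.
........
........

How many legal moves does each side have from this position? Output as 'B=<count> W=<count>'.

Answer: B=7 W=8

Derivation:
-- B to move --
(2,6): no bracket -> illegal
(3,2): flips 1 -> legal
(3,6): flips 1 -> legal
(4,2): flips 1 -> legal
(4,6): flips 1 -> legal
(5,3): no bracket -> illegal
(5,4): flips 2 -> legal
(6,4): no bracket -> illegal
(6,5): flips 1 -> legal
(6,6): flips 3 -> legal
B mobility = 7
-- W to move --
(1,0): no bracket -> illegal
(1,1): flips 1 -> legal
(1,2): no bracket -> illegal
(1,3): flips 2 -> legal
(1,4): flips 2 -> legal
(1,5): flips 2 -> legal
(1,6): no bracket -> illegal
(2,0): no bracket -> illegal
(2,6): no bracket -> illegal
(3,0): no bracket -> illegal
(3,1): no bracket -> illegal
(3,2): no bracket -> illegal
(3,6): no bracket -> illegal
(4,2): flips 1 -> legal
(4,6): flips 1 -> legal
(4,7): no bracket -> illegal
(5,2): no bracket -> illegal
(5,3): flips 1 -> legal
(5,4): no bracket -> illegal
(5,7): flips 1 -> legal
(6,5): no bracket -> illegal
(6,6): no bracket -> illegal
(6,7): no bracket -> illegal
W mobility = 8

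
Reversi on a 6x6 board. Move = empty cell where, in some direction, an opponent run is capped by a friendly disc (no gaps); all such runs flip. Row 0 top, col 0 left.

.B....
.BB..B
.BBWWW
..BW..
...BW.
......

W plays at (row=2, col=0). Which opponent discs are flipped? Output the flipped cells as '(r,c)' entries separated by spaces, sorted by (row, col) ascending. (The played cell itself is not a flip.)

Dir NW: edge -> no flip
Dir N: first cell '.' (not opp) -> no flip
Dir NE: opp run (1,1), next='.' -> no flip
Dir W: edge -> no flip
Dir E: opp run (2,1) (2,2) capped by W -> flip
Dir SW: edge -> no flip
Dir S: first cell '.' (not opp) -> no flip
Dir SE: first cell '.' (not opp) -> no flip

Answer: (2,1) (2,2)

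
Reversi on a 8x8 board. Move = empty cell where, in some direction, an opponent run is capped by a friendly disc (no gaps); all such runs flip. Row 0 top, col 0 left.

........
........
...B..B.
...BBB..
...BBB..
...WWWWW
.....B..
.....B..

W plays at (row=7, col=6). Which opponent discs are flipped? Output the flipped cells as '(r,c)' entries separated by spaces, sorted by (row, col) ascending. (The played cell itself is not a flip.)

Answer: (6,5)

Derivation:
Dir NW: opp run (6,5) capped by W -> flip
Dir N: first cell '.' (not opp) -> no flip
Dir NE: first cell '.' (not opp) -> no flip
Dir W: opp run (7,5), next='.' -> no flip
Dir E: first cell '.' (not opp) -> no flip
Dir SW: edge -> no flip
Dir S: edge -> no flip
Dir SE: edge -> no flip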